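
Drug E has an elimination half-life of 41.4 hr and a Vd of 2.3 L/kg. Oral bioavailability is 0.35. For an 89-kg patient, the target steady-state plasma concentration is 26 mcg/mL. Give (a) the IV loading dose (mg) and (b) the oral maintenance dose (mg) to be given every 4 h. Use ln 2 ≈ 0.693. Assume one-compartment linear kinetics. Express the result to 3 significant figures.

(a) 5320 mg; (b) 1020 mg

Total Vd = 2.3 × 89 = 204.7 L
LD = Vd × C = 204.7 × 26 = 5322 mg
CL = 0.693 × Vd / t½ = 0.693 × 204.7 / 41.4 = 3.427 L/h
D = CL × Css × τ / F = 3.427 × 26 × 4 / 0.35 = 1018 mg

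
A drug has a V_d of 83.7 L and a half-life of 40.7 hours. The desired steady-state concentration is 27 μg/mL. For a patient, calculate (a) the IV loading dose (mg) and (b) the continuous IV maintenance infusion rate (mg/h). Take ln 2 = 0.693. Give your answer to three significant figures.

(a) 2260 mg; (b) 38.5 mg/h

LD = Vd × C = 83.70 × 27 = 2260 mg
CL = 0.693 × Vd / t½ = 0.693 × 83.70 / 40.7 = 1.425 L/h
Infusion rate = CL × Css = 1.425 × 27 = 38.48 mg/h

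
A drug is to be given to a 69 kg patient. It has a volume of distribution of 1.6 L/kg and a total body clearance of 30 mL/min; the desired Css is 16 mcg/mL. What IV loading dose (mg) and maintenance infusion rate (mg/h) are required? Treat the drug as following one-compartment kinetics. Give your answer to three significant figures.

Vd(total) = 69 kg × 1.6 L/kg = 110.4 L
Loading: fill Vd to C_target → 110.4 L × 16 mg/L = 1766 mg
CL = 30 mL/min = 30 × 0.06 = 1.800 L/h
Infusion rate = 1.800 L/h × 16 mg/L = 28.80 mg/h

(a) 1770 mg; (b) 28.8 mg/h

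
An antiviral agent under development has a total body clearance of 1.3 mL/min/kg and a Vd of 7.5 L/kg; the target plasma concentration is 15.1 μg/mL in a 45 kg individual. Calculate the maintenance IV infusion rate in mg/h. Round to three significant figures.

53.0 mg/h

CL = 1.3 mL/min/kg × 45 kg = 58.50 mL/min = 58.50 × 60/1000 = 3.510 L/h
Infusion rate = CL · Css = 3.510 L/h × 15.1 mg/L = 53.00 mg/h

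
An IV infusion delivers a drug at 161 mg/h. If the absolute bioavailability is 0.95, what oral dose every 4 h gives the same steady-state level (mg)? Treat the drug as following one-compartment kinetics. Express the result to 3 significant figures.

To maintain the same Css, the systemic dosing rate must be unchanged: F·D/τ = infusion rate.
D = rate × τ / F = 161 × 4 / 0.95 = 677.9 mg

678 mg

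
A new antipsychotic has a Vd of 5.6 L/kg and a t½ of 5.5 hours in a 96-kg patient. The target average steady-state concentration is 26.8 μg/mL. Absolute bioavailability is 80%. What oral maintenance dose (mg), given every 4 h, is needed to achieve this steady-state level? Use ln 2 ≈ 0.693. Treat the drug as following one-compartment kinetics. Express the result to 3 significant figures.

Total Vd = 5.6 × 96 = 537.6 L
CL = 0.693 × Vd / t½ = 0.693 × 537.6 / 5.5 = 67.74 L/h
D = CL × Css × τ / F = 67.74 × 26.8 × 4 / 0.8 = 9077 mg

9080 mg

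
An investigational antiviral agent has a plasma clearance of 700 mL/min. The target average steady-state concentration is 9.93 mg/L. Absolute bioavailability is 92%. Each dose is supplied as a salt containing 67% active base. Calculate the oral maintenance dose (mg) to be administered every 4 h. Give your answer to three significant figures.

2710 mg

CL = 700 mL/min = 700 × 0.06 = 42.00 L/h
D = CL × Css × τ / F / S = 42.00 × 9.93 × 4 / 0.92 / 0.67 = 2706 mg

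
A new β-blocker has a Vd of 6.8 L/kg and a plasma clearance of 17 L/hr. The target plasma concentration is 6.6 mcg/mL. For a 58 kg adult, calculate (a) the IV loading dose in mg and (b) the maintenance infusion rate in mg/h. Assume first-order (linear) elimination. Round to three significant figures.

(a) 2600 mg; (b) 112 mg/h

Vd = 6.8 L/kg × 58 kg = 394.4 L
Loading dose = Vd × C = 394.4 × 6.6 = 2603 mg
Maintenance infusion rate = CL × Css = 17.00 × 6.6 = 112.2 mg/h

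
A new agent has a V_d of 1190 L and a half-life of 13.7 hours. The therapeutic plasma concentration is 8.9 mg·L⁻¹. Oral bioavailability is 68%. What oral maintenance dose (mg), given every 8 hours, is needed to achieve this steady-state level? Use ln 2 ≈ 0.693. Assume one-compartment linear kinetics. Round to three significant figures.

6300 mg

CL = ln 2 · Vd / t½ = 0.693 × 1190 / 13.7 = 60.19 L/h
D = CL × Css × τ / F = 60.19 × 8.9 × 8 / 0.68 = 6302 mg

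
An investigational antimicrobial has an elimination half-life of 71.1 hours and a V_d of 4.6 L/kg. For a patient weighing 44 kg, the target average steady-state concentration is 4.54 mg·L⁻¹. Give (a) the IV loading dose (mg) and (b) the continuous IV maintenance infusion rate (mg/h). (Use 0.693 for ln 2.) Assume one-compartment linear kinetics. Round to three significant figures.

(a) 919 mg; (b) 8.96 mg/h

Vd = 4.6 L/kg × 44 kg = 202.4 L
LD = Vd × C = 202.4 × 4.54 = 918.9 mg
CL = 0.693 × Vd / t½ = 0.693 × 202.4 / 71.1 = 1.973 L/h
Infusion rate = CL × Css = 1.973 × 4.54 = 8.957 mg/h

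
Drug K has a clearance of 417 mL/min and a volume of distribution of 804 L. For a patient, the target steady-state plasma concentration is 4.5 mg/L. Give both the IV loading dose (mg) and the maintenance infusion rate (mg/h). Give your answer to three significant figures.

(a) 3620 mg; (b) 113 mg/h

Loading dose = Vd × C = 804.0 × 4.5 = 3618 mg
CL = 417 mL/min = 417 × 0.06 = 25.02 L/h
Maintenance infusion rate = CL × Css = 25.02 × 4.5 = 112.6 mg/h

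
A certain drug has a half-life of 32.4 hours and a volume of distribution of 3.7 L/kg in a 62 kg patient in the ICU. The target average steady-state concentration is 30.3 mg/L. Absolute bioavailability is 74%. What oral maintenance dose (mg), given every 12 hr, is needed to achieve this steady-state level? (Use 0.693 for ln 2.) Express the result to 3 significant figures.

2410 mg

Total Vd = 3.7 × 62 = 229.4 L
CL = 0.693 × Vd / t½ = 0.693 × 229.4 / 32.4 = 4.907 L/h
D = CL × Css × τ / F = 4.907 × 30.3 × 12 / 0.74 = 2411 mg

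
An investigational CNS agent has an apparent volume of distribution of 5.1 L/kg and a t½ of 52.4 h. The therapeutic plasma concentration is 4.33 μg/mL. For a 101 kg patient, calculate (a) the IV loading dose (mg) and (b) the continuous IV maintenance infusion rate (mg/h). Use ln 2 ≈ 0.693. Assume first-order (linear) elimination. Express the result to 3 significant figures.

Vd(total) = 101 kg × 5.1 L/kg = 515.1 L
LD = Vd × C = 515.1 × 4.33 = 2230 mg
CL = 0.693 × Vd / t½ = 0.693 × 515.1 / 52.4 = 6.812 L/h
Infusion rate = CL × Css = 6.812 × 4.33 = 29.50 mg/h

(a) 2230 mg; (b) 29.5 mg/h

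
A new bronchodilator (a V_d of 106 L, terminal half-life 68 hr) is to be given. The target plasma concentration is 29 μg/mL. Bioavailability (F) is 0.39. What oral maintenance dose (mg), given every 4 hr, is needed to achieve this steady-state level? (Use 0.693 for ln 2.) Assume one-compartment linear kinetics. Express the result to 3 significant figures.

321 mg

CL = 0.693 × Vd / t½ = 0.693 × 106.0 / 68 = 1.080 L/h
D = CL × Css × τ / F = 1.080 × 29 × 4 / 0.39 = 321.2 mg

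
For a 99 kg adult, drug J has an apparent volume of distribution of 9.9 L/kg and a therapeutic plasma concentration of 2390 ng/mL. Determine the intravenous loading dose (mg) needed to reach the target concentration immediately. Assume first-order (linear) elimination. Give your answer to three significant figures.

Vd(total) = 99 kg × 9.9 L/kg = 980.1 L
C = 2390 ng/mL = 2.390 mg/L
LD = Vd × C = 980.1 × 2.390 = 2342 mg

2340 mg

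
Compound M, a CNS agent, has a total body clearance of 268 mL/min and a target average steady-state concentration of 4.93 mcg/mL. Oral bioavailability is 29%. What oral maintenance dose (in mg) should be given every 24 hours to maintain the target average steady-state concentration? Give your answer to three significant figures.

6560 mg

CL = 268 mL/min = 268 × 0.06 = 16.08 L/h
D = CL × Css × τ / F = 16.08 × 4.93 × 24 / 0.29 = 6561 mg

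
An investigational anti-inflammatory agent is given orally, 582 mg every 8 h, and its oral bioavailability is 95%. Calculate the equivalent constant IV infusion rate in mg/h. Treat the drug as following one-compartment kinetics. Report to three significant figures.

69.1 mg/h

Equivalent systemic input: infusion rate = F·D/τ.
Rate = 0.95 × 582 / 8 = 69.11 mg/h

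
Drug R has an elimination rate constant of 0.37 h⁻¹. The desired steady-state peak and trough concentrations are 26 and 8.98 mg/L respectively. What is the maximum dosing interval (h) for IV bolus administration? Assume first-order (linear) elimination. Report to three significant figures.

2.87 h

Between IV bolus doses, concentration decays as C = C₀·e^(−kτ), so C_peak/C_trough = e^(kτ).
τ_max = ln(C_peak/C_trough) / k = ln(26/8.98) / 0.3700 = 1.063 / 0.3700 = 2.873 h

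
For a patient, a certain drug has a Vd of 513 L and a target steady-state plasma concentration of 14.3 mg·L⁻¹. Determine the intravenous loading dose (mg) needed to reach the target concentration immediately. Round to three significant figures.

LD = Vd × C = 513.0 × 14.30 = 7336 mg

7340 mg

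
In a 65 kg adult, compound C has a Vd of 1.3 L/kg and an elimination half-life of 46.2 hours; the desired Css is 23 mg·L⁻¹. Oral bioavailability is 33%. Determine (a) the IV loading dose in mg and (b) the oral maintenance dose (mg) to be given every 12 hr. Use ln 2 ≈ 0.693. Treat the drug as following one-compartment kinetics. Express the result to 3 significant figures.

(a) 1940 mg; (b) 1060 mg

Vd(total) = 65 kg × 1.3 L/kg = 84.50 L
LD = Vd × C = 84.50 × 23 = 1944 mg
CL = 0.693 × Vd / t½ = 0.693 × 84.50 / 46.2 = 1.268 L/h
D = CL × Css × τ / F = 1.268 × 23 × 12 / 0.33 = 1061 mg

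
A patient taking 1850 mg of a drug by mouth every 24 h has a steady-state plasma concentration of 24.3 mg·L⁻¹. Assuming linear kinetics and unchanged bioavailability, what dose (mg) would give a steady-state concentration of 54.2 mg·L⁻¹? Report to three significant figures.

For first-order elimination, Css ∝ F·D/(CL·τ); F and CL are unchanged, so Css ∝ D/τ.
D₂ = D₁ × (Css,target / Css,current) = 1850 × 54.2/24.3 = 4126 mg

4130 mg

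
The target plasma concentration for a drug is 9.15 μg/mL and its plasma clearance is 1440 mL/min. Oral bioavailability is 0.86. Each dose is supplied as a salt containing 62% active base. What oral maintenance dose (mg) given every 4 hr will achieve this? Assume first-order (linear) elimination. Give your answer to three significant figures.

CL = 1440 mL/min × 60/1000 = 86.40 L/h
D = CL × Css × τ / F / S = 86.40 × 9.15 × 4 / 0.86 / 0.62 = 5931 mg

5930 mg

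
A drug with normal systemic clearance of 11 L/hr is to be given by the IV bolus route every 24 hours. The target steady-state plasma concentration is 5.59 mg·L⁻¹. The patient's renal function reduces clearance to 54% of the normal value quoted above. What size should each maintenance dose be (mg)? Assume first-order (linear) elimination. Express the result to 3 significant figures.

797 mg

Patient clearance = 0.54 × 11.00 = 5.940 L/h
D = CL × Css × τ = 5.940 × 5.59 × 24 = 796.9 mg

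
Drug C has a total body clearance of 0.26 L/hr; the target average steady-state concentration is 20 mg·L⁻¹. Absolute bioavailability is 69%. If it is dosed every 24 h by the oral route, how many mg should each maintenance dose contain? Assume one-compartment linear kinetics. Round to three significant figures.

181 mg

D = CL × Css × τ / F = 0.2600 × 20 × 24 / 0.69 = 180.9 mg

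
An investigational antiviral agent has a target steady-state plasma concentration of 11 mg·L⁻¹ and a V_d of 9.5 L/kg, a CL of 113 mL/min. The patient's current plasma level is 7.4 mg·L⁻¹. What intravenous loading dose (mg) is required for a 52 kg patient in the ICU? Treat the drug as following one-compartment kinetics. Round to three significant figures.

1780 mg

Vd(total) = 52 kg × 9.5 L/kg = 494.0 L
Concentration deficit ΔC = 11 − 7.4 = 3.600 mg/L
LD = Vd × ΔC = 494.0 × 3.600 = 1778 mg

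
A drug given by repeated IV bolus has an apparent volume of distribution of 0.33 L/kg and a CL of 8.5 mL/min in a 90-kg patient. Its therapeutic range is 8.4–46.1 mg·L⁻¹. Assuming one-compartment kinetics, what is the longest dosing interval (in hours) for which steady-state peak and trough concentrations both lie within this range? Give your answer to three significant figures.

Vd(total) = 90 kg × 0.33 L/kg = 29.70 L
CL = 8.5 mL/min = 8.5 × 0.06 = 0.5100 L/h
k = CL / Vd = 0.5100 / 29.70 = 0.01717 h⁻¹
Between IV bolus doses, concentration decays as C = C₀·e^(−kτ), so C_peak/C_trough = e^(kτ).
τ_max = ln(C_peak/C_trough) / k = ln(46.1/8.4) / 0.01717 = 1.703 / 0.01717 = 99.18 h

99.2 h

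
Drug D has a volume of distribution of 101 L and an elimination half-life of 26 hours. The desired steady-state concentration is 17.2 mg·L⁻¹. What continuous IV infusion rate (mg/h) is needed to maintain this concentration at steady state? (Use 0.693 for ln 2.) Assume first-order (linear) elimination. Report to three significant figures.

k = 0.693/26 = 0.02665 h⁻¹, so CL = k·Vd = 0.02665 × 101.0 = 2.692 L/h
Infusion rate = CL × Css = 2.692 × 17.2 = 46.30 mg/h

46.3 mg/h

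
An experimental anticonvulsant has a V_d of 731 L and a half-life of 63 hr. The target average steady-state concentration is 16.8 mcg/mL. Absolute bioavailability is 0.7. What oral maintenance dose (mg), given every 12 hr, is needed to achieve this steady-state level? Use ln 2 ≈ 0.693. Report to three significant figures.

CL = ln 2 · Vd / t½ = 0.693 × 731.0 / 63 = 8.041 L/h
D = CL × Css × τ / F = 8.041 × 16.8 × 12 / 0.7 = 2316 mg

2320 mg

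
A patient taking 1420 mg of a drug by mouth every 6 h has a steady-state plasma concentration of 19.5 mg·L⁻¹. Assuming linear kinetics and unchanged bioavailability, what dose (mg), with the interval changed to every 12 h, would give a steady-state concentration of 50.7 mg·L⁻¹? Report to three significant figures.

7380 mg

With linear kinetics, Css is proportional to dose rate (D/τ) at fixed clearance.
D₂ = D₁ × (Css,target / Css,current) × (τ₂/τ₁) = 1420 × (50.7/19.5) × (12/6) = 7384 mg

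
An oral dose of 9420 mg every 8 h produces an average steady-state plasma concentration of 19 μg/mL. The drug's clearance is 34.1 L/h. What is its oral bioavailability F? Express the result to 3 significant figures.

F·D/τ = CL·Css at steady state → F = CL·Css·τ / D.
F = 34.1 × 19 × 8 / 9420 = 0.550

0.550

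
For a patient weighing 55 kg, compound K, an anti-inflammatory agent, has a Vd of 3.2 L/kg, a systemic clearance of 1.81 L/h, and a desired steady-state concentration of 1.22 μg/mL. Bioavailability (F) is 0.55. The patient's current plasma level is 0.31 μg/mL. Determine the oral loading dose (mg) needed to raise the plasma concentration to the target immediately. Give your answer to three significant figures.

291 mg

Vd = 3.2 L/kg × 55 kg = 176.0 L
LD is governed by Vd — clearance does not enter the loading-dose calculation.
Concentration deficit ΔC = 1.22 − 0.31 = 0.9100 mg/L
LD = Vd × ΔC / F = 176.0 × 0.9100 / 0.55 = 291.2 mg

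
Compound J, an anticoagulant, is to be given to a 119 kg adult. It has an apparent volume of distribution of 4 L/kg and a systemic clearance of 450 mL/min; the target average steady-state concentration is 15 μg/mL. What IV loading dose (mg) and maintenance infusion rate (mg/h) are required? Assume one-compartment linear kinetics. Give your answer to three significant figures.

Total Vd = 4 × 119 = 476.0 L
Loading dose = Vd × C = 476.0 × 15 = 7140 mg
CL = 450 mL/min × 60/1000 = 27.00 L/h
Infusion rate = 27.00 L/h × 15 mg/L = 405.0 mg/h

(a) 7140 mg; (b) 405 mg/h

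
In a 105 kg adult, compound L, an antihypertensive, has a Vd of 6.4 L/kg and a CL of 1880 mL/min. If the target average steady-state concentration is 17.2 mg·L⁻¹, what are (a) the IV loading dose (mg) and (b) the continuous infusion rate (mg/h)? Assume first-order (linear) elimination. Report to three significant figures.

Vd = 6.4 L/kg × 105 kg = 672.0 L
LD = Vd · C_target = 672.0 × 17.2 = 11560 mg
CL = 1880 mL/min × 60/1000 = 112.8 L/h
Maintenance: replace elimination → rate = CL × Css = 112.8 × 17.2 = 1940 mg/h

(a) 11600 mg; (b) 1940 mg/h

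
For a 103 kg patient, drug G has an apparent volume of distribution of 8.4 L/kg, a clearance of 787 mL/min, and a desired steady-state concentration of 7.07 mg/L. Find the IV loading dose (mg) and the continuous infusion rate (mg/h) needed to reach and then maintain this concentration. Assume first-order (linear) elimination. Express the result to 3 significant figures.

Total Vd = 8.4 × 103 = 865.2 L
Loading dose = Vd × C = 865.2 × 7.07 = 6117 mg
CL = 787 mL/min × 60/1000 = 47.22 L/h
Maintenance: replace elimination → rate = CL × Css = 47.22 × 7.07 = 333.8 mg/h

(a) 6120 mg; (b) 334 mg/h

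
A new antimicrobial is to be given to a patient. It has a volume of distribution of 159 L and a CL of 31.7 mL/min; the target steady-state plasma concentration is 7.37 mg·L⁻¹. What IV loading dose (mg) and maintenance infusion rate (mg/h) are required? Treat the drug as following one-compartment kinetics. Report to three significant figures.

(a) 1170 mg; (b) 14.0 mg/h

Loading dose = Vd × C = 159.0 × 7.37 = 1172 mg
CL = 31.7 mL/min = 31.7 × 0.06 = 1.902 L/h
Infusion rate = 1.902 L/h × 7.37 mg/L = 14.02 mg/h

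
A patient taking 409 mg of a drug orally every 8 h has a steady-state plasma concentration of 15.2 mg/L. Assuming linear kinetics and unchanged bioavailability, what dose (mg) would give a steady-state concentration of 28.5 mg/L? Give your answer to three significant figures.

With linear kinetics, Css is proportional to dose rate (D/τ) at fixed clearance.
D₂ = D₁ × (Css,target / Css,current) = 409 × 28.5/15.2 = 766.9 mg

767 mg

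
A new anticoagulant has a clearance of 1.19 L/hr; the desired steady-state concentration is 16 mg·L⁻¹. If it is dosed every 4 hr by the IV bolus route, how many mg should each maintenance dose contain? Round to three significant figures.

76.2 mg

At steady state, dose per interval replaces the amount cleared in that interval: D/τ = CL·Css.
D = CL × Css × τ = 1.190 × 16 × 4 = 76.16 mg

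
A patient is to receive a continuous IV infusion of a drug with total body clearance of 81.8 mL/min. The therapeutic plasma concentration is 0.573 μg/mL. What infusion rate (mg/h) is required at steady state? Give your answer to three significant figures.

CL = 81.8 mL/min = 81.8 × 0.06 = 4.908 L/h
At steady state, infusion rate equals elimination rate: rate in = CL × Css.
R₀ = 4.908 × 0.573 = 2.812 mg/h

2.81 mg/h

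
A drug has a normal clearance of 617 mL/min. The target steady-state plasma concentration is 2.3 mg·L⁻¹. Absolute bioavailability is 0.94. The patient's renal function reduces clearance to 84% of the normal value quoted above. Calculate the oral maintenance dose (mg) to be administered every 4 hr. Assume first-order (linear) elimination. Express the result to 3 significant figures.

Convert clearance: 617 mL/min × 60 min/h ÷ 1000 mL/L = 37.02 L/h
Patient clearance = 0.84 × 37.02 = 31.10 L/h
At steady state, dose per interval replaces the amount cleared in that interval: F·D/τ = CL·Css.
D = CL × Css × τ / F = 31.10 × 2.3 × 4 / 0.94 = 304.4 mg

304 mg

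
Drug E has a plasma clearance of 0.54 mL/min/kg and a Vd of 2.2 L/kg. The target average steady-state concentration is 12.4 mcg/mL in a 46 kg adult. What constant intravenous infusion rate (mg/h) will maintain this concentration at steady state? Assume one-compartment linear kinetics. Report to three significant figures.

CL = 0.54 mL/min/kg × 46 kg = 24.84 mL/min = 24.84 × 60/1000 = 1.490 L/h
Infusion rate = CL · Css = 1.490 L/h × 12.4 mg/L = 18.48 mg/h

18.5 mg/h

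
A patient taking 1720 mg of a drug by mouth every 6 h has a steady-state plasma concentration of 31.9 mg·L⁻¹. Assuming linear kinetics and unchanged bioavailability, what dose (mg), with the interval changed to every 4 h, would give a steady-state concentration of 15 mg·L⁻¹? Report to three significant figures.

With linear kinetics, Css is proportional to dose rate (D/τ) at fixed clearance.
D₂ = D₁ × (Css,target / Css,current) × (τ₂/τ₁) = 1720 × (15/31.9) × (4/6) = 539.2 mg

539 mg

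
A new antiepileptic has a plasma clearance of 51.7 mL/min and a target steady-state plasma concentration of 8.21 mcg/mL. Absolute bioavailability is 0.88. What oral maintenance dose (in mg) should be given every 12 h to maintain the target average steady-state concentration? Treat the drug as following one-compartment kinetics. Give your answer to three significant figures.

Convert clearance: 51.7 mL/min × 60 min/h ÷ 1000 mL/L = 3.102 L/h
D = CL × Css × τ / F = 3.102 × 8.21 × 12 / 0.88 = 347.3 mg

347 mg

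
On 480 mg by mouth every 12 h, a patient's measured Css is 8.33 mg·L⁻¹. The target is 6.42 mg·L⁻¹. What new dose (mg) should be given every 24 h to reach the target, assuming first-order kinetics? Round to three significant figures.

740 mg

For first-order elimination, Css ∝ F·D/(CL·τ); F and CL are unchanged, so Css ∝ D/τ.
D₂ = D₁ × (Css,target / Css,current) × (τ₂/τ₁) = 480 × (6.42/8.33) × (24/12) = 739.9 mg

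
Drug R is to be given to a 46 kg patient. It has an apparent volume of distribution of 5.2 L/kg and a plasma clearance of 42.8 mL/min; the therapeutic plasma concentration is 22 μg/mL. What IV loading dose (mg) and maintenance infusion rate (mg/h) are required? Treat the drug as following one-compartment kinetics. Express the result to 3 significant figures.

Vd = 5.2 L/kg × 46 kg = 239.2 L
LD = Vd · C_target = 239.2 × 22 = 5262 mg
Convert clearance: 42.8 mL/min × 60 min/h ÷ 1000 mL/L = 2.568 L/h
Maintenance infusion rate = CL × Css = 2.568 × 22 = 56.50 mg/h

(a) 5260 mg; (b) 56.5 mg/h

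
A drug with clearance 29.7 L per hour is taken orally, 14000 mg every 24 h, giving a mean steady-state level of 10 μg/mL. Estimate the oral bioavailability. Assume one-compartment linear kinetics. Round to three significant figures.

0.509

F·D/τ = CL·Css at steady state → F = CL·Css·τ / D.
F = 29.7 × 10 × 24 / 14000 = 0.509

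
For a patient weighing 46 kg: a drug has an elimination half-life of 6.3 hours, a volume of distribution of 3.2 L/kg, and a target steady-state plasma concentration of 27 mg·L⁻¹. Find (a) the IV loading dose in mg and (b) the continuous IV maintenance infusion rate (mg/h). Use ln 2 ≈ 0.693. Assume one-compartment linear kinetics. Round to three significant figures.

(a) 3970 mg; (b) 437 mg/h

Vd = 3.2 L/kg × 46 kg = 147.2 L
LD = Vd × C = 147.2 × 27 = 3974 mg
CL = 0.693 × Vd / t½ = 0.693 × 147.2 / 6.3 = 16.19 L/h
Infusion rate = CL × Css = 16.19 × 27 = 437.1 mg/h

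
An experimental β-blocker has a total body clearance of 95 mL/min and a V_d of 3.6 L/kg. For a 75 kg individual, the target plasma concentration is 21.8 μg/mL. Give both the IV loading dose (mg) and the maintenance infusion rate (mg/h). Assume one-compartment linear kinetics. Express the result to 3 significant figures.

(a) 5890 mg; (b) 124 mg/h

Vd = 3.6 L/kg × 75 kg = 270.0 L
LD = Vd · C_target = 270.0 × 21.8 = 5886 mg
Convert clearance: 95 mL/min × 60 min/h ÷ 1000 mL/L = 5.700 L/h
Maintenance: replace elimination → rate = CL × Css = 5.700 × 21.8 = 124.3 mg/h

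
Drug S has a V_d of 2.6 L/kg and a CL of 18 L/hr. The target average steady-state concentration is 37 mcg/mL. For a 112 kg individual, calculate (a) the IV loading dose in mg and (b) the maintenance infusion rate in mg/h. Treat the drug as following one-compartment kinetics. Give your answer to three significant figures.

Total Vd = 2.6 × 112 = 291.2 L
LD = Vd · C_target = 291.2 × 37 = 10770 mg
Maintenance: replace elimination → rate = CL × Css = 18.00 × 37 = 666.0 mg/h

(a) 10800 mg; (b) 666 mg/h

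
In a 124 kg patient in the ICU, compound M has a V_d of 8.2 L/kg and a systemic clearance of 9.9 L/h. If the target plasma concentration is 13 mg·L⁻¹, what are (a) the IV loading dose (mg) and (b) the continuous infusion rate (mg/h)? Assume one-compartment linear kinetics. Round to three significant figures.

Vd = 8.2 L/kg × 124 kg = 1017 L
LD = Vd · C_target = 1017 × 13 = 13220 mg
Maintenance: replace elimination → rate = CL × Css = 9.900 × 13 = 128.7 mg/h

(a) 13200 mg; (b) 129 mg/h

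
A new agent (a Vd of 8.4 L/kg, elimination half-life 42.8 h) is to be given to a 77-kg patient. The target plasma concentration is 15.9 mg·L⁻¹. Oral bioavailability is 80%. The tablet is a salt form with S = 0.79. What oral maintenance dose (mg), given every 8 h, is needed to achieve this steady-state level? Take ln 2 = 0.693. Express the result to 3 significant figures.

2110 mg

Vd(total) = 77 kg × 8.4 L/kg = 646.8 L
k = 0.693/42.8 = 0.01619 h⁻¹, so CL = k·Vd = 0.01619 × 646.8 = 10.47 L/h
D = CL × Css × τ / F / S = 10.47 × 15.9 × 8 / 0.8 / 0.79 = 2107 mg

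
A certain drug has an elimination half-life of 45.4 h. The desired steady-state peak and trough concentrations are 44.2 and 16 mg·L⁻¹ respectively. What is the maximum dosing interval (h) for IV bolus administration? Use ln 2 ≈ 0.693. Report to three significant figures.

66.6 h

k = 0.693 / t½ = 0.693 / 45.4 = 0.01526 h⁻¹
Between IV bolus doses, concentration decays as C = C₀·e^(−kτ), so C_peak/C_trough = e^(kτ).
τ_max = ln(C_peak/C_trough) / k = ln(44.2/16) / 0.01526 = 1.016 / 0.01526 = 66.58 h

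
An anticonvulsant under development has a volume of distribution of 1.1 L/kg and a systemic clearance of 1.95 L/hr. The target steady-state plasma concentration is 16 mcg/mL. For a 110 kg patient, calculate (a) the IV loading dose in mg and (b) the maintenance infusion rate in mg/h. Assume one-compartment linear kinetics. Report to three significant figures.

(a) 1940 mg; (b) 31.2 mg/h

Vd(total) = 110 kg × 1.1 L/kg = 121.0 L
Loading dose = Vd × C = 121.0 × 16 = 1936 mg
Infusion rate = 1.950 L/h × 16 mg/L = 31.20 mg/h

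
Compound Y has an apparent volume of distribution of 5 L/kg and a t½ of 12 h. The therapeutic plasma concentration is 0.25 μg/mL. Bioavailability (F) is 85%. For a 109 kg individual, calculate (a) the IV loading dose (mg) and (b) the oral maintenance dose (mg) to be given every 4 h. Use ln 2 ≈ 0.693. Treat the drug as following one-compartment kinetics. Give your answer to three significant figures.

(a) 136 mg; (b) 37.0 mg

Total Vd = 5 × 109 = 545.0 L
LD = Vd × C = 545.0 × 0.25 = 136.3 mg
CL = 0.693 × Vd / t½ = 0.693 × 545.0 / 12 = 31.47 L/h
D = CL × Css × τ / F = 31.47 × 0.25 × 4 / 0.85 = 37.02 mg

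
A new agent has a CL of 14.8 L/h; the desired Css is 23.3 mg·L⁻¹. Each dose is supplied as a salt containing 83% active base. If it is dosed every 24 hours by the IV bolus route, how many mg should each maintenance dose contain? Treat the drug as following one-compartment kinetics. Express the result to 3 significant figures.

At steady state, dose per interval replaces the amount cleared in that interval: S·D/τ = CL·Css.
D = CL × Css × τ / S = 14.80 × 23.3 × 24 / 0.83 = 9971 mg

9970 mg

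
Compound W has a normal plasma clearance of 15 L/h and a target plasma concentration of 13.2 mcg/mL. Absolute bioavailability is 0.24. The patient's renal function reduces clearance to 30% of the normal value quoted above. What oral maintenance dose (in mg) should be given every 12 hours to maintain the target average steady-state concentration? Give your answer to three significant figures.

2970 mg

Patient clearance = 0.3 × 15.00 = 4.500 L/h
D = CL × Css × τ / F = 4.500 × 13.2 × 12 / 0.24 = 2970 mg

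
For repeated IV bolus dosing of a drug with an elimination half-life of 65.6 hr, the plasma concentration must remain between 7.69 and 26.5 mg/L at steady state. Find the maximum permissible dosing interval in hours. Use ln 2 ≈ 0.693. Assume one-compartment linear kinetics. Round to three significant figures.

k = 0.693 / t½ = 0.693 / 65.6 = 0.01056 h⁻¹
Between IV bolus doses, concentration decays as C = C₀·e^(−kτ), so C_peak/C_trough = e^(kτ).
τ_max = ln(C_peak/C_trough) / k = ln(26.5/7.69) / 0.01056 = 1.237 / 0.01056 = 117.1 h

117 h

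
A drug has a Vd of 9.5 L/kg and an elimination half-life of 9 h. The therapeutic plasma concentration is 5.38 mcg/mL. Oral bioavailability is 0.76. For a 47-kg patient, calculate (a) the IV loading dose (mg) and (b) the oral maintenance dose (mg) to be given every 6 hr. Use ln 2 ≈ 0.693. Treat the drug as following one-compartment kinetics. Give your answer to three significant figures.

Total Vd = 9.5 × 47 = 446.5 L
LD = Vd × C = 446.5 × 5.38 = 2402 mg
CL = 0.693 × Vd / t½ = 0.693 × 446.5 / 9 = 34.38 L/h
D = CL × Css × τ / F = 34.38 × 5.38 × 6 / 0.76 = 1460 mg

(a) 2400 mg; (b) 1460 mg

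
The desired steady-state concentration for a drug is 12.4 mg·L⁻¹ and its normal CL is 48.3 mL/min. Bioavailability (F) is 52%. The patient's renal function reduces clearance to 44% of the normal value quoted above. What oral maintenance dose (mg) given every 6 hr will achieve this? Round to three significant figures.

CL = 48.3 mL/min = 48.3 × 0.06 = 2.898 L/h
Patient clearance = 0.44 × 2.898 = 1.275 L/h
D = CL × Css × τ / F = 1.275 × 12.4 × 6 / 0.52 = 182.4 mg

182 mg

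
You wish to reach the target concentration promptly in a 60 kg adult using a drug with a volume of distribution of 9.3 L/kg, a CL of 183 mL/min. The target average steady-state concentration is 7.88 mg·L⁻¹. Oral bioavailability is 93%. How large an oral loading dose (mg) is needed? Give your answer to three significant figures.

4730 mg

Vd = 9.3 L/kg × 60 kg = 558.0 L
The loading dose fills Vd to the target concentration.
LD = Vd × C / F = 558.0 × 7.880 / 0.93 = 4728 mg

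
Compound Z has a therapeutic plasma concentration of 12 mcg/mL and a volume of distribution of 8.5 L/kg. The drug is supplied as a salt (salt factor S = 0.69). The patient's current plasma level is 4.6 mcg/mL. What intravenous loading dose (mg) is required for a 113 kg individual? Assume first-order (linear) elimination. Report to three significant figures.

Vd(total) = 113 kg × 8.5 L/kg = 960.5 L
Concentration deficit ΔC = 12 − 4.6 = 7.400 mg/L
LD = Vd × ΔC / S = 960.5 × 7.400 / 0.69 = 10300 mg

10300 mg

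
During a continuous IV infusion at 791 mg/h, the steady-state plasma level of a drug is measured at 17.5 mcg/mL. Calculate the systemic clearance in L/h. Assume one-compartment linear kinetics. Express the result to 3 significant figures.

45.2 L/h

At steady state, infusion rate = CL × Css, so CL = rate / Css.
CL = 791 / 17.5 = 45.20 L/h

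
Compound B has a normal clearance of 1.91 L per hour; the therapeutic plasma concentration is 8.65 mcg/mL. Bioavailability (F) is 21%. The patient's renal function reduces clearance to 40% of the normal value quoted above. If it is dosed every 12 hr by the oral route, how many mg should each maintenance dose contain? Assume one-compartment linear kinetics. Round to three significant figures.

378 mg

Patient clearance = 0.4 × 1.910 = 0.7640 L/h
At steady state, dose per interval replaces the amount cleared in that interval: F·D/τ = CL·Css.
D = CL × Css × τ / F = 0.7640 × 8.65 × 12 / 0.21 = 377.6 mg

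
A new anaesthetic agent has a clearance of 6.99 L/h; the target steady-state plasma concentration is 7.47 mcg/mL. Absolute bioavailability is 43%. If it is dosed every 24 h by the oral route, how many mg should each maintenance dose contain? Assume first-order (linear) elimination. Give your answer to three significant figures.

D = CL × Css × τ / F = 6.990 × 7.47 × 24 / 0.43 = 2914 mg

2910 mg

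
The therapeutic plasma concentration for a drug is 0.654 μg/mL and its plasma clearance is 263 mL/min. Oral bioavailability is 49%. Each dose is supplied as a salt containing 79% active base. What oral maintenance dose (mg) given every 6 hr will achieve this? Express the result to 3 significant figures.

CL = 263 mL/min = 263 × 0.06 = 15.78 L/h
D = CL × Css × τ / F / S = 15.78 × 0.654 × 6 / 0.49 / 0.79 = 160.0 mg

160 mg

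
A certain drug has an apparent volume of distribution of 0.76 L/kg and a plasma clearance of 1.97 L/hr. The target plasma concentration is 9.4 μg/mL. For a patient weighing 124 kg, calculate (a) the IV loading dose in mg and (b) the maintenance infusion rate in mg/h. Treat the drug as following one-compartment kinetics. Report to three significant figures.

(a) 886 mg; (b) 18.5 mg/h

Vd(total) = 124 kg × 0.76 L/kg = 94.24 L
Loading dose = Vd × C = 94.24 × 9.4 = 885.9 mg
Maintenance infusion rate = CL × Css = 1.970 × 9.4 = 18.52 mg/h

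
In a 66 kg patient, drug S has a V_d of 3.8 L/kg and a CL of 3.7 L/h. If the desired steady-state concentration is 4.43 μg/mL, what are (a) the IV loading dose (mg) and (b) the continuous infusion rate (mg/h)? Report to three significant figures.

(a) 1110 mg; (b) 16.4 mg/h

Total Vd = 3.8 × 66 = 250.8 L
Loading: fill Vd to C_target → 250.8 L × 4.43 mg/L = 1111 mg
Maintenance: replace elimination → rate = CL × Css = 3.700 × 4.43 = 16.39 mg/h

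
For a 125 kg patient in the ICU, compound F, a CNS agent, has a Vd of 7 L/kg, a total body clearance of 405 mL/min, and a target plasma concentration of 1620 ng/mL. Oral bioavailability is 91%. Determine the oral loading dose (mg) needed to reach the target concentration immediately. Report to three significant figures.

Vd = 7 L/kg × 125 kg = 875.0 L
C = 1620 ng/mL = 1.620 mg/L
The loading dose fills Vd to the target concentration.
LD = Vd × C / F = 875.0 × 1.620 / 0.91 = 1558 mg

1560 mg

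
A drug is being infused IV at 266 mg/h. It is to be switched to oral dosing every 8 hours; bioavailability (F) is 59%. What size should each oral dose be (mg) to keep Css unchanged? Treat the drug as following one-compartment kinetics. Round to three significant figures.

To maintain the same Css, the systemic dosing rate must be unchanged: F·D/τ = infusion rate.
D = rate × τ / F = 266 × 8 / 0.59 = 3607 mg

3610 mg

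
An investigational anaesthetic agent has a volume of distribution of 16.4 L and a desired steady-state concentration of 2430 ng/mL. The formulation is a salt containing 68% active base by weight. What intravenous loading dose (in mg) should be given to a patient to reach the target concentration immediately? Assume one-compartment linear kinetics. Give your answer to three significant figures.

58.6 mg

C = 2430 ng/mL = 2.430 mg/L
LD = Vd × C / S = 16.40 × 2.430 / 0.68 = 58.61 mg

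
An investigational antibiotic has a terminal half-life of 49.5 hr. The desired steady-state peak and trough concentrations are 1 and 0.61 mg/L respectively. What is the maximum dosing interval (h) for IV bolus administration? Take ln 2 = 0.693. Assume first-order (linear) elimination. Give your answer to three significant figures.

k = 0.693 / t½ = 0.693 / 49.5 = 0.01400 h⁻¹
Between IV bolus doses, concentration decays as C = C₀·e^(−kτ), so C_peak/C_trough = e^(kτ).
τ_max = ln(C_peak/C_trough) / k = ln(1/0.61) / 0.01400 = 0.4943 / 0.01400 = 35.31 h

35.3 h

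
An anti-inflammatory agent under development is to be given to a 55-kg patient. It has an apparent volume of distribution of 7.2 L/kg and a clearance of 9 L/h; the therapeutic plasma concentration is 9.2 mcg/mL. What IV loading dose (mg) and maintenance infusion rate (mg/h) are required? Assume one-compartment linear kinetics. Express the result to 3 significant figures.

Vd = 7.2 L/kg × 55 kg = 396.0 L
Loading dose = Vd × C = 396.0 × 9.2 = 3643 mg
Infusion rate = 9.000 L/h × 9.2 mg/L = 82.80 mg/h

(a) 3640 mg; (b) 82.8 mg/h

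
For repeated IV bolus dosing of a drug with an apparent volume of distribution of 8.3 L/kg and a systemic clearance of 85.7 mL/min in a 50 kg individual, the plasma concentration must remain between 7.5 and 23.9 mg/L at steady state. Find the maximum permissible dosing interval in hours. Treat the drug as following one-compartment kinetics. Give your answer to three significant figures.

Total Vd = 8.3 × 50 = 415.0 L
Convert clearance: 85.7 mL/min × 60 min/h ÷ 1000 mL/L = 5.142 L/h
k = CL / Vd = 5.142 / 415.0 = 0.01239 h⁻¹
Between IV bolus doses, concentration decays as C = C₀·e^(−kτ), so C_peak/C_trough = e^(kτ).
τ_max = ln(C_peak/C_trough) / k = ln(23.9/7.5) / 0.01239 = 1.159 / 0.01239 = 93.54 h

93.5 h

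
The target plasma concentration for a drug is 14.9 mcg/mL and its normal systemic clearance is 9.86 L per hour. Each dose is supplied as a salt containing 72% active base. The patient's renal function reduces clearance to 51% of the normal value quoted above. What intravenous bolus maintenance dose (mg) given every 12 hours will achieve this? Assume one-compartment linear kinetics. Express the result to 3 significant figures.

1250 mg

Patient clearance = 0.51 × 9.860 = 5.029 L/h
D = CL × Css × τ / S = 5.029 × 14.9 × 12 / 0.72 = 1249 mg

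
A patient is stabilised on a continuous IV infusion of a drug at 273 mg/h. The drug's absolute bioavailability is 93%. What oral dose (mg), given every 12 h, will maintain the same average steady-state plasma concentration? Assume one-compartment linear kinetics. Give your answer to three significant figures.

To maintain the same Css, the systemic dosing rate must be unchanged: F·D/τ = infusion rate.
D = rate × τ / F = 273 × 12 / 0.93 = 3523 mg

3520 mg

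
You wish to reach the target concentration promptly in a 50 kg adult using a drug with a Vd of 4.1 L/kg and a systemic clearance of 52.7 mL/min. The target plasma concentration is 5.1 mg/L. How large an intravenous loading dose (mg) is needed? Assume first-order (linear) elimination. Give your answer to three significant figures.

1050 mg

Total Vd = 4.1 × 50 = 205.0 L
The loading dose fills Vd to the target concentration; clearance is irrelevant here.
LD = Vd × C = 205.0 × 5.100 = 1046 mg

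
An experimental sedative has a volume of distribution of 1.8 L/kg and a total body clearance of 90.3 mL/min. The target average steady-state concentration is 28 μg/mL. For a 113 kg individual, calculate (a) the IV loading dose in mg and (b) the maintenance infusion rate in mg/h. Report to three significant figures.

Total Vd = 1.8 × 113 = 203.4 L
Loading dose = Vd × C = 203.4 × 28 = 5695 mg
CL = 90.3 mL/min = 90.3 × 0.06 = 5.418 L/h
Maintenance infusion rate = CL × Css = 5.418 × 28 = 151.7 mg/h

(a) 5700 mg; (b) 152 mg/h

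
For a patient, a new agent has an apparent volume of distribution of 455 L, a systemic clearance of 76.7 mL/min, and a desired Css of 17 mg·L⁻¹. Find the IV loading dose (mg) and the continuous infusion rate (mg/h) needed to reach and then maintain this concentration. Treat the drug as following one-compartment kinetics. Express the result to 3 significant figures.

(a) 7740 mg; (b) 78.2 mg/h

Loading dose = Vd × C = 455.0 × 17 = 7735 mg
CL = 76.7 mL/min × 60/1000 = 4.602 L/h
Infusion rate = 4.602 L/h × 17 mg/L = 78.23 mg/h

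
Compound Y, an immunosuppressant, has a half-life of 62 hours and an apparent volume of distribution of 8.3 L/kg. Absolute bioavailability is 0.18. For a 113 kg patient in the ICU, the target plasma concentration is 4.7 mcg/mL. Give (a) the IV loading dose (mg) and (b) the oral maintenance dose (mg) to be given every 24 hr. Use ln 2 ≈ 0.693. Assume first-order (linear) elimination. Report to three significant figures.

Vd(total) = 113 kg × 8.3 L/kg = 937.9 L
LD = Vd × C = 937.9 × 4.7 = 4408 mg
CL = 0.693 × Vd / t½ = 0.693 × 937.9 / 62 = 10.48 L/h
D = CL × Css × τ / F = 10.48 × 4.7 × 24 / 0.18 = 6567 mg

(a) 4410 mg; (b) 6570 mg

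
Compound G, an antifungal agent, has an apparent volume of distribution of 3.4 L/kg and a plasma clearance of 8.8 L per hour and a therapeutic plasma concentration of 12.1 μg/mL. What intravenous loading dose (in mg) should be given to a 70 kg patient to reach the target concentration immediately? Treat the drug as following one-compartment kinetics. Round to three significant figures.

Vd(total) = 70 kg × 3.4 L/kg = 238.0 L
LD = Vd × C = 238.0 × 12.10 = 2880 mg

2880 mg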